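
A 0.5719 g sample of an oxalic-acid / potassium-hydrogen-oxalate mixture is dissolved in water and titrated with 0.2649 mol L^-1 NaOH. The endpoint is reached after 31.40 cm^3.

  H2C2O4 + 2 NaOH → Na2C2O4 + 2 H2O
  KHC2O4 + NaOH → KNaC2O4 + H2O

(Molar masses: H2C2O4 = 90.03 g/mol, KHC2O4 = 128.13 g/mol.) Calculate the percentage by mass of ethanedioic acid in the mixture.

n(NaOH) = 0.03140 × 0.2649 = 8.318 × 10^-3 mol
Let x = n(H2C2O4), y = n(KHC2O4).
Titrant: 2x + 1y = 8.318 × 10^-3;  mass: 90.03x + 128.13y = 0.5719
Solving, x = 2.971 × 10^-3 mol, y = 2.376 × 10^-3 mol
mass of H2C2O4 = 2.971 × 10^-3 × 90.03 = 0.2675 g
% H2C2O4 = 0.2675 / 0.5719 × 100 = 46.77 %

46.77 %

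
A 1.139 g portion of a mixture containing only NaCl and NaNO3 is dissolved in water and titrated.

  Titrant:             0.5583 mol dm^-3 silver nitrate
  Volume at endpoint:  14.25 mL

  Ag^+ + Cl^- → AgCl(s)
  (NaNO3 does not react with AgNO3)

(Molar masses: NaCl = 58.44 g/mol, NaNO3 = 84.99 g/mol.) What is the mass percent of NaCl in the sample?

n(AgNO3) = 0.01425 × 0.5583 = 7.956 × 10^-3 mol
Let x = n(NaCl), y = n(NaNO3).
Titrant: 1x = 7.956 × 10^-3;  mass: 58.44x + 84.99y = 1.139
Solving, x = 7.956 × 10^-3 mol, y = 7.931 × 10^-3 mol
mass of NaCl = 7.956 × 10^-3 × 58.44 = 0.4649 g
% NaCl = 0.4649 / 1.139 × 100 = 40.82 %

40.82 %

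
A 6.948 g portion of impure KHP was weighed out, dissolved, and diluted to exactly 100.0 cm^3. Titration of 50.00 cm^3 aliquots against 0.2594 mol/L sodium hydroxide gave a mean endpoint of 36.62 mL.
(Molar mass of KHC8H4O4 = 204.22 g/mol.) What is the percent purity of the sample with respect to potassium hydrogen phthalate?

55.84 %

KHC8H4O4 + NaOH → KNaC8H4O4 + H2O
n(NaOH) per titration = 0.03662 × 0.2594 = 9.499 × 10^-3 mol
n(KHC8H4O4) in each aliquot = 9.499 × 10^-3 mol (1:1 ratio)
n(KHC8H4O4) in the whole flask = 9.499 × 10^-3 × 100.0/50.00 = 0.01900 mol
mass of KHC8H4O4 = 0.01900 × 204.22 = 3.880 g
% KHC8H4O4 = 3.880 / 6.948 × 100 = 55.84 %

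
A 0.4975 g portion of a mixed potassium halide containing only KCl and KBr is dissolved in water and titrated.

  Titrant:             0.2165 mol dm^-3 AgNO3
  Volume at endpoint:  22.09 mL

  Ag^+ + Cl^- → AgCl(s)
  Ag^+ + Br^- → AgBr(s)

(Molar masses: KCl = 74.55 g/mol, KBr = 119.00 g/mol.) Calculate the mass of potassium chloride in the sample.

0.1201 g

n(AgNO3) = 0.02209 × 0.2165 = 4.782 × 10^-3 mol
Let x = n(KCl), y = n(KBr).
Titrant: 1x + 1y = 4.782 × 10^-3;  mass: 74.55x + 119.00y = 0.4975
Solving, x = 1.611 × 10^-3 mol, y = 3.171 × 10^-3 mol
mass of KCl = 1.611 × 10^-3 × 74.55 = 0.1201 g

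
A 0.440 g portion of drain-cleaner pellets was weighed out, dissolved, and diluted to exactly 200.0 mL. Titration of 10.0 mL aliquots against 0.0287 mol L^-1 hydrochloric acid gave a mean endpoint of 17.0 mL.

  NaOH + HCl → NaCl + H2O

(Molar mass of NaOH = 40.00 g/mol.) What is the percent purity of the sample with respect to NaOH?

n(HCl) per titration = 0.0170 × 0.0287 = 4.88 × 10^-4 mol
n(NaOH) in each aliquot = 4.88 × 10^-4 mol (1:1 ratio)
n(NaOH) in the whole flask = 4.88 × 10^-4 × 200.0/10.0 = 9.76 × 10^-3 mol
mass of NaOH = 9.76 × 10^-3 × 40.00 = 0.390 g
% NaOH = 0.390 / 0.440 × 100 = 88.7 %

88.7 %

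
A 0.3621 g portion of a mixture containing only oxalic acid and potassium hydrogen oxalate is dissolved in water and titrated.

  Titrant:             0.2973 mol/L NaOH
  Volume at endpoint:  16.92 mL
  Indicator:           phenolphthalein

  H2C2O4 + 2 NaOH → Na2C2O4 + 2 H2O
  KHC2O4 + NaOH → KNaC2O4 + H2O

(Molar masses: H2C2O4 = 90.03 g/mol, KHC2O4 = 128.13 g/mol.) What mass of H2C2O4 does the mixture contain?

0.1530 g

n(NaOH) = 0.01692 × 0.2973 = 5.030 × 10^-3 mol
Let x = n(H2C2O4), y = n(KHC2O4).
Titrant: 2x + 1y = 5.030 × 10^-3;  mass: 90.03x + 128.13y = 0.3621
Solving, x = 1.699 × 10^-3 mol, y = 1.632 × 10^-3 mol
mass of H2C2O4 = 1.699 × 10^-3 × 90.03 = 0.1530 g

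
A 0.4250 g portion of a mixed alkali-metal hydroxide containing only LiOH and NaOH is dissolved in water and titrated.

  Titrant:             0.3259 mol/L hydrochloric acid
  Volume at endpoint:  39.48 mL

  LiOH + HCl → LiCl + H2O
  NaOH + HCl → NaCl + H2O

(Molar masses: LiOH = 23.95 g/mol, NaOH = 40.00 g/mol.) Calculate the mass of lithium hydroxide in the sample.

0.1338 g

n(HCl) = 0.03948 × 0.3259 = 0.01287 mol
Let x = n(LiOH), y = n(NaOH).
Titrant: 1x + 1y = 0.01287;  mass: 23.95x + 40.00y = 0.4250
Solving, x = 5.586 × 10^-3 mol, y = 7.280 × 10^-3 mol
mass of LiOH = 5.586 × 10^-3 × 23.95 = 0.1338 g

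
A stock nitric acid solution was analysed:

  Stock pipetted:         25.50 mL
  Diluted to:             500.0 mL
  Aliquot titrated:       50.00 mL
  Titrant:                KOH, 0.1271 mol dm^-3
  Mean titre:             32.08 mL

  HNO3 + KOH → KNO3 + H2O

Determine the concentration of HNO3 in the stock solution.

n(KOH) = 0.03208 × 0.1271 = 4.077 × 10^-3 mol
n(HNO3) in the aliquot = 4.077 × 10^-3 mol (1:1 ratio)
[HNO3]_dilute = 4.077 × 10^-3 / 0.05000 = 0.08155 mol/L
Dilution factor = 500.0 / 25.50 = 19.61
[HNO3]_stock = 0.08155 × 19.61 = 1.599 mol/L

1.599 mol/L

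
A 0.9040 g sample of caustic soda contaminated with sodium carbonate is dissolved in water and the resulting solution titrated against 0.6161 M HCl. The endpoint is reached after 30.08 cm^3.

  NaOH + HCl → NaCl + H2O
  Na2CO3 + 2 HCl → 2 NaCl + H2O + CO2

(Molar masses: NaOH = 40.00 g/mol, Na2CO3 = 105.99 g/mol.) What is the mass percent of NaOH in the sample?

26.60 %

n(HCl) = 0.03008 × 0.6161 = 0.01853 mol
Let x = n(NaOH), y = n(Na2CO3).
Titrant: 1x + 2y = 0.01853;  mass: 40.00x + 105.99y = 0.9040
Solving, x = 6.011 × 10^-3 mol, y = 6.260 × 10^-3 mol
mass of NaOH = 6.011 × 10^-3 × 40.00 = 0.2405 g
% NaOH = 0.2405 / 0.9040 × 100 = 26.60 %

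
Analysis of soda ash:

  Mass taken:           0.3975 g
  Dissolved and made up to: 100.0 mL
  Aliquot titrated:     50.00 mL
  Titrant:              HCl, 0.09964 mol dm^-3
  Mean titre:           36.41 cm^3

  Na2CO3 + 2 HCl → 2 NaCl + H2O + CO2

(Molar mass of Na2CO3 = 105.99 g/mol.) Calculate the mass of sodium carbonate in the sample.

0.3845 g

n(HCl) per titration = 0.03641 × 0.09964 = 3.628 × 10^-3 mol
From the 1:2 ratio, n(Na2CO3) in each aliquot = 1/2 × 3.628 × 10^-3 = 1.814 × 10^-3 mol
n(Na2CO3) in the whole flask = 1.814 × 10^-3 × 100.0/50.00 = 3.628 × 10^-3 mol
mass of Na2CO3 = 3.628 × 10^-3 × 105.99 = 0.3845 g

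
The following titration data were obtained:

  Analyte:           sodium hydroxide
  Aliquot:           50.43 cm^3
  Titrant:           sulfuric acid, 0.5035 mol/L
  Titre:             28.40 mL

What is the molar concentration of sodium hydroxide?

0.5671 mol/L

2 NaOH + H2SO4 → Na2SO4 + 2 H2O
n(H2SO4) = 0.02840 L × 0.5035 mol/L = 0.01430 mol
From the 2:1 mole ratio, n(NaOH) = 2/1 × 0.01430 = 0.02860 mol
[NaOH] = 0.02860 mol / 0.05043 L = 0.5671 mol/L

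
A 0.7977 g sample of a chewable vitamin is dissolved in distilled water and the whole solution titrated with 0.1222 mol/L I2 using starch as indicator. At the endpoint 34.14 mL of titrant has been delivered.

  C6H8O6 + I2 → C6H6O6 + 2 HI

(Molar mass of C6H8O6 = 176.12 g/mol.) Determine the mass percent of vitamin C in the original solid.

92.11 %

n(I2) = 0.03414 L × 0.1222 mol/L = 4.172 × 10^-3 mol
n(C6H8O6) = 4.172 × 10^-3 mol (1:1 ratio)
mass of C6H8O6 = 4.172 × 10^-3 × 176.12 g/mol = 0.7348 g
% C6H8O6 = 0.7348 / 0.7977 × 100 = 92.11 %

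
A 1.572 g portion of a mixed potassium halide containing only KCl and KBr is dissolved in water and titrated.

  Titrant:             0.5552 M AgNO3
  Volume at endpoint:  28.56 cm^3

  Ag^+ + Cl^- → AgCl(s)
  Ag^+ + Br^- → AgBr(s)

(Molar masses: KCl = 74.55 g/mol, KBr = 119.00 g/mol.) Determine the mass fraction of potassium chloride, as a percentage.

n(AgNO3) = 0.02856 × 0.5552 = 0.01586 mol
Let x = n(KCl), y = n(KBr).
Titrant: 1x + 1y = 0.01586;  mass: 74.55x + 119.00y = 1.572
Solving, x = 7.085 × 10^-3 mol, y = 8.772 × 10^-3 mol
mass of KCl = 7.085 × 10^-3 × 74.55 = 0.5282 g
% KCl = 0.5282 / 1.572 × 100 = 33.60 %

33.60 %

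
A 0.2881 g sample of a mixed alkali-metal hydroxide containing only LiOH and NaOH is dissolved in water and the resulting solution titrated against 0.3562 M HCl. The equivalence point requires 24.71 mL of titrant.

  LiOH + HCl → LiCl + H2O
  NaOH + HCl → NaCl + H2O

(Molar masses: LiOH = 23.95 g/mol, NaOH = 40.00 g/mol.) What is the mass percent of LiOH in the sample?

33.13 %

n(HCl) = 0.02471 × 0.3562 = 8.802 × 10^-3 mol
Let x = n(LiOH), y = n(NaOH).
Titrant: 1x + 1y = 8.802 × 10^-3;  mass: 23.95x + 40.00y = 0.2881
Solving, x = 3.986 × 10^-3 mol, y = 4.816 × 10^-3 mol
mass of LiOH = 3.986 × 10^-3 × 23.95 = 0.09545 g
% LiOH = 0.09545 / 0.2881 × 100 = 33.13 %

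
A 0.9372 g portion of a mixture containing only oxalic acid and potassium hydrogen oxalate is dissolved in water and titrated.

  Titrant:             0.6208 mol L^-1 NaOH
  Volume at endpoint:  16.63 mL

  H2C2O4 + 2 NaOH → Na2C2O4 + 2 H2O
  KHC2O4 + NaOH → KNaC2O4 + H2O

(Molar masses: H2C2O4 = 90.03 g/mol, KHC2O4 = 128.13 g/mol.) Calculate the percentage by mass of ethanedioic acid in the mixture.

n(NaOH) = 0.01663 × 0.6208 = 0.01032 mol
Let x = n(H2C2O4), y = n(KHC2O4).
Titrant: 2x + 1y = 0.01032;  mass: 90.03x + 128.13y = 0.9372
Solving, x = 2.320 × 10^-3 mol, y = 5.685 × 10^-3 mol
mass of H2C2O4 = 2.320 × 10^-3 × 90.03 = 0.2088 g
% H2C2O4 = 0.2088 / 0.9372 × 100 = 22.28 %

22.28 %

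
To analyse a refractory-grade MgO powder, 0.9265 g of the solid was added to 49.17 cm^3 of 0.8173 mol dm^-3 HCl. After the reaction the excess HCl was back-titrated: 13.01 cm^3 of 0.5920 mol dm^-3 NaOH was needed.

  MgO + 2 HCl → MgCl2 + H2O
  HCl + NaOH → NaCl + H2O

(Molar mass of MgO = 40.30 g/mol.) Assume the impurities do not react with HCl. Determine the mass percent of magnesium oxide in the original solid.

70.65 %

n(HCl) added = 0.04917 × 0.8173 = 0.04019 mol
n(NaOH) used in back-titration = 0.01301 × 0.5920 = 7.702 × 10^-3 mol
n(HCl) left over = 7.702 × 10^-3 mol (1:1 ratio)
n(HCl) consumed by analyte = 0.04019 − 7.702 × 10^-3 = 0.03248 mol
From the 1:2 ratio, n(MgO) = 1/2 × 0.03248 = 0.01624 mol
mass of MgO = 0.01624 × 40.30 = 0.6546 g
% MgO = 0.6546 / 0.9265 × 100 = 70.65 %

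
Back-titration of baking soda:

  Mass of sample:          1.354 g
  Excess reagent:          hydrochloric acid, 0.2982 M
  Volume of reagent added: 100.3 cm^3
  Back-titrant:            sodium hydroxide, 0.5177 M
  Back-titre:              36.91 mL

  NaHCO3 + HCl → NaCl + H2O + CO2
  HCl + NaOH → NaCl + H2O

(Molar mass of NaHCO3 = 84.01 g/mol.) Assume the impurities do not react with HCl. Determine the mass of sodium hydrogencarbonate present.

0.9074 g

n(HCl) added = 0.1003 × 0.2982 = 0.02991 mol
n(NaOH) used in back-titration = 0.03691 × 0.5177 = 0.01911 mol
n(HCl) left over = 0.01911 mol (1:1 ratio)
n(HCl) consumed by analyte = 0.02991 − 0.01911 = 0.01080 mol
n(NaHCO3) = 0.01080 mol (1:1 ratio)
mass of NaHCO3 = 0.01080 × 84.01 = 0.9074 g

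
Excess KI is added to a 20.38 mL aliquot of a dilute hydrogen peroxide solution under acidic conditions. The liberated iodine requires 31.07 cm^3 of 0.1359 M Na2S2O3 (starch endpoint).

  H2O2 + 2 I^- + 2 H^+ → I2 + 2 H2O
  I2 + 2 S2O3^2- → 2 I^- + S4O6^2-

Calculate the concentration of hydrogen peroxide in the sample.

0.1036 M

n(S2O3^2-) = 0.03107 × 0.1359 = 4.222 × 10^-3 mol
n(I2) = n(S2O3^2-)/2 = 2.111 × 10^-3 mol
n(H2O2) in the aliquot = 2.111 × 10^-3 mol (1:1 ratio)
[H2O2] = 2.111 × 10^-3 / 0.02038 = 0.1036 mol/L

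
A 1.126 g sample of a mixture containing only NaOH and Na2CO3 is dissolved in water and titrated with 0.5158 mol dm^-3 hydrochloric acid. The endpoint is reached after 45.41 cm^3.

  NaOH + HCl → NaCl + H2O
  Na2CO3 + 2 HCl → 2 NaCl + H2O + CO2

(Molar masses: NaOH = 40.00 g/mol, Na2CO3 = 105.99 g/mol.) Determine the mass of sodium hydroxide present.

0.3548 g

n(HCl) = 0.04541 × 0.5158 = 0.02342 mol
Let x = n(NaOH), y = n(Na2CO3).
Titrant: 1x + 2y = 0.02342;  mass: 40.00x + 105.99y = 1.126
Solving, x = 8.871 × 10^-3 mol, y = 7.276 × 10^-3 mol
mass of NaOH = 8.871 × 10^-3 × 40.00 = 0.3548 g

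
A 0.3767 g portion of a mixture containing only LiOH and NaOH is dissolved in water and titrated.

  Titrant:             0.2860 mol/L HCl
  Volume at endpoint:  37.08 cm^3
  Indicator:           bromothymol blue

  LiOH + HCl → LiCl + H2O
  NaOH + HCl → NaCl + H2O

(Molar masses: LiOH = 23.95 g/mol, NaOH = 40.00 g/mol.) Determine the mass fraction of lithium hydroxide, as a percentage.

n(HCl) = 0.03708 × 0.2860 = 0.01060 mol
Let x = n(LiOH), y = n(NaOH).
Titrant: 1x + 1y = 0.01060;  mass: 23.95x + 40.00y = 0.3767
Solving, x = 2.959 × 10^-3 mol, y = 7.646 × 10^-3 mol
mass of LiOH = 2.959 × 10^-3 × 23.95 = 0.07087 g
% LiOH = 0.07087 / 0.3767 × 100 = 18.81 %

18.81 %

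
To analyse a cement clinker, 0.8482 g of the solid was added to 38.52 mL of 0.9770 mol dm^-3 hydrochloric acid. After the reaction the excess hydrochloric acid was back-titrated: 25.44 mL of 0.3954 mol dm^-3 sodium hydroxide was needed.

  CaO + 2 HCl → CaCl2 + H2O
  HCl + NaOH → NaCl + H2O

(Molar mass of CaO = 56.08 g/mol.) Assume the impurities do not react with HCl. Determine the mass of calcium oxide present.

0.7732 g

n(HCl) added = 0.03852 × 0.9770 = 0.03763 mol
n(NaOH) used in back-titration = 0.02544 × 0.3954 = 0.01006 mol
n(HCl) left over = 0.01006 mol (1:1 ratio)
n(HCl) consumed by analyte = 0.03763 − 0.01006 = 0.02758 mol
From the 1:2 ratio, n(CaO) = 1/2 × 0.02758 = 0.01379 mol
mass of CaO = 0.01379 × 56.08 = 0.7732 g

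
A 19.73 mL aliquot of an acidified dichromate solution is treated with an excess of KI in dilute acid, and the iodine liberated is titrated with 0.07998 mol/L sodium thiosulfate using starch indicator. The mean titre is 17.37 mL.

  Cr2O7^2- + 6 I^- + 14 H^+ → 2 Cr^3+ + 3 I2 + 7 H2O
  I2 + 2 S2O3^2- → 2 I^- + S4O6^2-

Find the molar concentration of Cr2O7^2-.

0.01174 mol/L

n(S2O3^2-) = 0.01737 × 0.07998 = 1.389 × 10^-3 mol
n(I2) = n(S2O3^2-)/2 = 6.946 × 10^-4 mol
From the 1:3 ratio, n(Cr2O7^2-) in the aliquot = 1/3 × 6.946 × 10^-4 = 2.315 × 10^-4 mol
[Cr2O7^2-] = 2.315 × 10^-4 / 0.01973 = 0.01174 mol/L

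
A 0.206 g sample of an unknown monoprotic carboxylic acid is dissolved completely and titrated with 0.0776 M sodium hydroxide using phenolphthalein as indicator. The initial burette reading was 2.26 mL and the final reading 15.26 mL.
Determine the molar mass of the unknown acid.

n(NaOH) = 0.0130 L × 0.0776 mol/L = 1.01 × 10^-3 mol
n(HA) = 1.01 × 10^-3 mol (1:1 ratio)
M = m / n = 0.206 g / 1.01 × 10^-3 mol = 204 g/mol

204 g/mol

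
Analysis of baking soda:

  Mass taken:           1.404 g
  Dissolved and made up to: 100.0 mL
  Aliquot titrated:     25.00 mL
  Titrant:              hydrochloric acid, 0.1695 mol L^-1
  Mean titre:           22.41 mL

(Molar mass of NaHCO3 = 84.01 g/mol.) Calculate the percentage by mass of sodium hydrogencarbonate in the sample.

90.91 %

NaHCO3 + HCl → NaCl + H2O + CO2
n(HCl) per titration = 0.02241 × 0.1695 = 3.798 × 10^-3 mol
n(NaHCO3) in each aliquot = 3.798 × 10^-3 mol (1:1 ratio)
n(NaHCO3) in the whole flask = 3.798 × 10^-3 × 100.0/25.00 = 0.01519 mol
mass of NaHCO3 = 0.01519 × 84.01 = 1.276 g
% NaHCO3 = 1.276 / 1.404 × 100 = 90.91 %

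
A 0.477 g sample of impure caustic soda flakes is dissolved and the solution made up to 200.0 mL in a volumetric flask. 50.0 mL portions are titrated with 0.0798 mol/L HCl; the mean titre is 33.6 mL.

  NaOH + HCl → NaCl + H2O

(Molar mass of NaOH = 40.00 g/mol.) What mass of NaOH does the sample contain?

0.429 g

n(HCl) per titration = 0.0336 × 0.0798 = 2.68 × 10^-3 mol
n(NaOH) in each aliquot = 2.68 × 10^-3 mol (1:1 ratio)
n(NaOH) in the whole flask = 2.68 × 10^-3 × 200.0/50.0 = 0.0107 mol
mass of NaOH = 0.0107 × 40.00 = 0.429 g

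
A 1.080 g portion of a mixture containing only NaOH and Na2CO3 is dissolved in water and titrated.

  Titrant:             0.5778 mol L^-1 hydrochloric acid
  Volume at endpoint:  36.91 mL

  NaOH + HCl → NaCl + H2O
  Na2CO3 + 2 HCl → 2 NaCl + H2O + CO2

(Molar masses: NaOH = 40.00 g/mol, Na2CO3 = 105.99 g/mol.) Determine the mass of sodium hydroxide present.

n(HCl) = 0.03691 × 0.5778 = 0.02133 mol
Let x = n(NaOH), y = n(Na2CO3).
Titrant: 1x + 2y = 0.02133;  mass: 40.00x + 105.99y = 1.080
Solving, x = 3.863 × 10^-3 mol, y = 8.732 × 10^-3 mol
mass of NaOH = 3.863 × 10^-3 × 40.00 = 0.1545 g

0.1545 g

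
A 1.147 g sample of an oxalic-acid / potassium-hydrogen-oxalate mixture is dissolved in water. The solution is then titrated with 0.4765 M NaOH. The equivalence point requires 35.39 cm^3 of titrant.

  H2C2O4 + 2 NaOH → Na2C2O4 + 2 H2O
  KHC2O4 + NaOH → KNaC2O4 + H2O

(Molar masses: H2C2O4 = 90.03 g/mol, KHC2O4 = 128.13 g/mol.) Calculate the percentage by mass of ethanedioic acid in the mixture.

n(NaOH) = 0.03539 × 0.4765 = 0.01686 mol
Let x = n(H2C2O4), y = n(KHC2O4).
Titrant: 2x + 1y = 0.01686;  mass: 90.03x + 128.13y = 1.147
Solving, x = 6.098 × 10^-3 mol, y = 4.667 × 10^-3 mol
mass of H2C2O4 = 6.098 × 10^-3 × 90.03 = 0.5490 g
% H2C2O4 = 0.5490 / 1.147 × 100 = 47.87 %

47.87 %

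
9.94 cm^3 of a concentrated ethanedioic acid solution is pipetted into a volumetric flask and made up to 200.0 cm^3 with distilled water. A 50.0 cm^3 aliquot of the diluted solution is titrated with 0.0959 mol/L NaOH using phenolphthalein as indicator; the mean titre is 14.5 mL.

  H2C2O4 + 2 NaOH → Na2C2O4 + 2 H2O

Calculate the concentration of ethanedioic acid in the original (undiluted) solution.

0.280 mol/L

n(NaOH) = 0.0145 × 0.0959 = 1.39 × 10^-3 mol
From the 1:2 ratio, n(H2C2O4) in the aliquot = 1/2 × 1.39 × 10^-3 = 6.95 × 10^-4 mol
[H2C2O4]_dilute = 6.95 × 10^-4 / 0.0500 = 0.0139 mol/L
Dilution factor = 200.0 / 9.94 = 20.12
[H2C2O4]_stock = 0.0139 × 20.12 = 0.280 mol/L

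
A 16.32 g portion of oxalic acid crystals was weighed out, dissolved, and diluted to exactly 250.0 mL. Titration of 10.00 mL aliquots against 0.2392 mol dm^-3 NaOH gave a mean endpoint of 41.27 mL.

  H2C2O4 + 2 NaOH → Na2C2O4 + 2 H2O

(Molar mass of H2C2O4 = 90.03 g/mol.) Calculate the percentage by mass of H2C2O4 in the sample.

n(NaOH) per titration = 0.04127 × 0.2392 = 9.872 × 10^-3 mol
From the 1:2 ratio, n(H2C2O4) in each aliquot = 1/2 × 9.872 × 10^-3 = 4.936 × 10^-3 mol
n(H2C2O4) in the whole flask = 4.936 × 10^-3 × 250.0/10.00 = 0.1234 mol
mass of H2C2O4 = 0.1234 × 90.03 = 11.11 g
% H2C2O4 = 11.11 / 16.32 × 100 = 68.07 %

68.07 %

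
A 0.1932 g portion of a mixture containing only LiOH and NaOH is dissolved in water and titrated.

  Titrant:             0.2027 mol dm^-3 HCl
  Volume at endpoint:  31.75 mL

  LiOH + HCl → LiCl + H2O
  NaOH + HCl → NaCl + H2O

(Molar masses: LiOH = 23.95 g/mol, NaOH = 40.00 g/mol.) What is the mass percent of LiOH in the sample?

49.61 %

n(HCl) = 0.03175 × 0.2027 = 6.436 × 10^-3 mol
Let x = n(LiOH), y = n(NaOH).
Titrant: 1x + 1y = 6.436 × 10^-3;  mass: 23.95x + 40.00y = 0.1932
Solving, x = 4.002 × 10^-3 mol, y = 2.434 × 10^-3 mol
mass of LiOH = 4.002 × 10^-3 × 23.95 = 0.09584 g
% LiOH = 0.09584 / 0.1932 × 100 = 49.61 %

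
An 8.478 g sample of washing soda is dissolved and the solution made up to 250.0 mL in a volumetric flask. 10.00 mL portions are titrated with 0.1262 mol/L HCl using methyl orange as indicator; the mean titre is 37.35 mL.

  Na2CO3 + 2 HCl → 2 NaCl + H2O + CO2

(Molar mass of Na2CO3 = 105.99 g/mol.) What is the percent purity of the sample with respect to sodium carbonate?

73.66 %

n(HCl) per titration = 0.03735 × 0.1262 = 4.714 × 10^-3 mol
From the 1:2 ratio, n(Na2CO3) in each aliquot = 1/2 × 4.714 × 10^-3 = 2.357 × 10^-3 mol
n(Na2CO3) in the whole flask = 2.357 × 10^-3 × 250.0/10.00 = 0.05892 mol
mass of Na2CO3 = 0.05892 × 105.99 = 6.245 g
% Na2CO3 = 6.245 / 8.478 × 100 = 73.66 %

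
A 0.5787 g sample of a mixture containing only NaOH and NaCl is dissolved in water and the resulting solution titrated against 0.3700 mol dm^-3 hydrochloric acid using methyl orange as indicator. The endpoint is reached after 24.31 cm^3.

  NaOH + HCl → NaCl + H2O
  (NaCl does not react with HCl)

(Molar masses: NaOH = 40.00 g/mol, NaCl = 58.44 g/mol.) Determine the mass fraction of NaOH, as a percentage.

62.17 %

n(HCl) = 0.02431 × 0.3700 = 8.995 × 10^-3 mol
Let x = n(NaOH), y = n(NaCl).
Titrant: 1x = 8.995 × 10^-3;  mass: 40.00x + 58.44y = 0.5787
Solving, x = 8.995 × 10^-3 mol, y = 3.746 × 10^-3 mol
mass of NaOH = 8.995 × 10^-3 × 40.00 = 0.3598 g
% NaOH = 0.3598 / 0.5787 × 100 = 62.17 %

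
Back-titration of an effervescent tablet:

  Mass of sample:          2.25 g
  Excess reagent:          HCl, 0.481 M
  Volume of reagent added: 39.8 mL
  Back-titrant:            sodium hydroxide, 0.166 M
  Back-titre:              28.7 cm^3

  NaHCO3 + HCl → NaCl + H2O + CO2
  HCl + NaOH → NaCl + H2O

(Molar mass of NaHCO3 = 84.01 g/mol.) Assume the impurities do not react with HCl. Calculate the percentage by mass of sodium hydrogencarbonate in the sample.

n(HCl) added = 0.0398 × 0.481 = 0.0191 mol
n(NaOH) used in back-titration = 0.0287 × 0.166 = 4.76 × 10^-3 mol
n(HCl) left over = 4.76 × 10^-3 mol (1:1 ratio)
n(HCl) consumed by analyte = 0.0191 − 4.76 × 10^-3 = 0.0144 mol
n(NaHCO3) = 0.0144 mol (1:1 ratio)
mass of NaHCO3 = 0.0144 × 84.01 = 1.21 g
% NaHCO3 = 1.21 / 2.25 × 100 = 53.7 %

53.7 %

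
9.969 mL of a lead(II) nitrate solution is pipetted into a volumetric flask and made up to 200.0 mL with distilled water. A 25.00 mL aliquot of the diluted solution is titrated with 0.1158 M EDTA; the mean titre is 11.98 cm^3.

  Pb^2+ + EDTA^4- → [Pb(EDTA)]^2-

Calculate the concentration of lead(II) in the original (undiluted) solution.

1.113 M

n(EDTA) = 0.01198 × 0.1158 = 1.387 × 10^-3 mol
n(Pb2+) in the aliquot = 1.387 × 10^-3 mol (1:1 ratio)
[Pb2+]_dilute = 1.387 × 10^-3 / 0.02500 = 0.05549 mol/L
Dilution factor = 200.0 / 9.969 = 20.06
[Pb2+]_stock = 0.05549 × 20.06 = 1.113 mol/L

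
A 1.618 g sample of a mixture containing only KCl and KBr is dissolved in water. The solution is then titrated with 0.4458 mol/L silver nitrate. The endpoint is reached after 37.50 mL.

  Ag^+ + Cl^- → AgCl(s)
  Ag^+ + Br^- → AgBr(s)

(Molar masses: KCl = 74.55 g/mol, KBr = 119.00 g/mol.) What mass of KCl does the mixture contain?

0.6229 g

n(AgNO3) = 0.03750 × 0.4458 = 0.01672 mol
Let x = n(KCl), y = n(KBr).
Titrant: 1x + 1y = 0.01672;  mass: 74.55x + 119.00y = 1.618
Solving, x = 8.355 × 10^-3 mol, y = 8.362 × 10^-3 mol
mass of KCl = 8.355 × 10^-3 × 74.55 = 0.6229 g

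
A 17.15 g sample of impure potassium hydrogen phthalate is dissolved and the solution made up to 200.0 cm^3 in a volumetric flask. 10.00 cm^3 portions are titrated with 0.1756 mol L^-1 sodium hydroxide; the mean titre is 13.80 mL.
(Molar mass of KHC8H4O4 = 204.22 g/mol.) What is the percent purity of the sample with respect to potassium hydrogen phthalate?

KHC8H4O4 + NaOH → KNaC8H4O4 + H2O
n(NaOH) per titration = 0.01380 × 0.1756 = 2.423 × 10^-3 mol
n(KHC8H4O4) in each aliquot = 2.423 × 10^-3 mol (1:1 ratio)
n(KHC8H4O4) in the whole flask = 2.423 × 10^-3 × 200.0/10.00 = 0.04847 mol
mass of KHC8H4O4 = 0.04847 × 204.22 = 9.898 g
% KHC8H4O4 = 9.898 / 17.15 × 100 = 57.71 %

57.71 %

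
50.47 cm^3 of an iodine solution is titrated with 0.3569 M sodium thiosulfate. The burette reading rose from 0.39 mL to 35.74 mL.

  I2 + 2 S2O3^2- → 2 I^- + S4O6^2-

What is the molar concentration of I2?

n(Na2S2O3) = 0.03535 L × 0.3569 mol/L = 0.01262 mol
From the 1:2 mole ratio, n(I2) = 1/2 × 0.01262 = 6.308 × 10^-3 mol
[I2] = 6.308 × 10^-3 mol / 0.05047 L = 0.1250 mol/L

0.1250 M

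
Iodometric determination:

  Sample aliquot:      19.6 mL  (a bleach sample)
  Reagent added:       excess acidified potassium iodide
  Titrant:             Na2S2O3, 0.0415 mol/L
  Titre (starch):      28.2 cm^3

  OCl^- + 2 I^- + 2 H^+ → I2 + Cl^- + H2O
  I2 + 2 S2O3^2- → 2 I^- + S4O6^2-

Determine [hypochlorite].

n(S2O3^2-) = 0.0282 × 0.0415 = 1.17 × 10^-3 mol
n(I2) = n(S2O3^2-)/2 = 5.85 × 10^-4 mol
n(OCl^-) in the aliquot = 5.85 × 10^-4 mol (1:1 ratio)
[OCl^-] = 5.85 × 10^-4 / 0.0196 = 0.0299 mol/L

0.0299 mol/L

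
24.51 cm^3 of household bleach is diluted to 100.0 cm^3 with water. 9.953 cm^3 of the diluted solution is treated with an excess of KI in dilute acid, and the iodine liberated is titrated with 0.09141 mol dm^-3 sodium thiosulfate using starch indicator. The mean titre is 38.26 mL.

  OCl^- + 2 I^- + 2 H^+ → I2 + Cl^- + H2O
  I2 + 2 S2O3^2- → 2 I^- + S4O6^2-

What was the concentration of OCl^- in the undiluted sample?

n(S2O3^2-) = 0.03826 × 0.09141 = 3.497 × 10^-3 mol
n(I2) = n(S2O3^2-)/2 = 1.749 × 10^-3 mol
n(OCl^-) in the aliquot = 1.749 × 10^-3 mol (1:1 ratio)
[OCl^-]_dilute = 1.749 × 10^-3 / 0.009953 = 0.1757 mol/L
[OCl^-]_original = 0.1757 × 100.0/24.51 = 0.7168 mol/L

0.7168 mol/L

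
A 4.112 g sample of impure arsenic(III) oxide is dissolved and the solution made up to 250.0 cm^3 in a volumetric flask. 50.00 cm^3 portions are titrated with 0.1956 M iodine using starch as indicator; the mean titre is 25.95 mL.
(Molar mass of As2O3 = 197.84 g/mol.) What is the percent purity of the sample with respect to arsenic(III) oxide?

As2O3 + 2 I2 + 2 H2O → As2O5 + 4 HI
n(I2) per titration = 0.02595 × 0.1956 = 5.076 × 10^-3 mol
From the 1:2 ratio, n(As2O3) in each aliquot = 1/2 × 5.076 × 10^-3 = 2.538 × 10^-3 mol
n(As2O3) in the whole flask = 2.538 × 10^-3 × 250.0/50.00 = 0.01269 mol
mass of As2O3 = 0.01269 × 197.84 = 2.511 g
% As2O3 = 2.511 / 4.112 × 100 = 61.05 %

61.05 %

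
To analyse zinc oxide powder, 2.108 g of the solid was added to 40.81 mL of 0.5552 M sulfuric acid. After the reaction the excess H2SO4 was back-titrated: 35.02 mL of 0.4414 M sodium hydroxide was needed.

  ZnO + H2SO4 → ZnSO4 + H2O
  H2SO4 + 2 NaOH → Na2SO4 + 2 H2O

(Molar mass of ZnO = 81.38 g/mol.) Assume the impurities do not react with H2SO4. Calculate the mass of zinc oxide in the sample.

n(H2SO4) added = 0.04081 × 0.5552 = 0.02266 mol
n(NaOH) used in back-titration = 0.03502 × 0.4414 = 0.01546 mol
From the 1:2 ratio, n(H2SO4) left over = 1/2 × 0.01546 = 7.729 × 10^-3 mol
n(H2SO4) consumed by analyte = 0.02266 − 7.729 × 10^-3 = 0.01493 mol
n(ZnO) = 0.01493 mol (1:1 ratio)
mass of ZnO = 0.01493 × 81.38 = 1.215 g

1.215 g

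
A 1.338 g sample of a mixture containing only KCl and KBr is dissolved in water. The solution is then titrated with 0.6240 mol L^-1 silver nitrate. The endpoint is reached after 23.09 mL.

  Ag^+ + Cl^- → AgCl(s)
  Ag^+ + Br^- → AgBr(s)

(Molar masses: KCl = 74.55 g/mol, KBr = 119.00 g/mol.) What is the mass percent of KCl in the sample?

47.20 %

n(AgNO3) = 0.02309 × 0.6240 = 0.01441 mol
Let x = n(KCl), y = n(KBr).
Titrant: 1x + 1y = 0.01441;  mass: 74.55x + 119.00y = 1.338
Solving, x = 8.472 × 10^-3 mol, y = 5.936 × 10^-3 mol
mass of KCl = 8.472 × 10^-3 × 74.55 = 0.6316 g
% KCl = 0.6316 / 1.338 × 100 = 47.20 %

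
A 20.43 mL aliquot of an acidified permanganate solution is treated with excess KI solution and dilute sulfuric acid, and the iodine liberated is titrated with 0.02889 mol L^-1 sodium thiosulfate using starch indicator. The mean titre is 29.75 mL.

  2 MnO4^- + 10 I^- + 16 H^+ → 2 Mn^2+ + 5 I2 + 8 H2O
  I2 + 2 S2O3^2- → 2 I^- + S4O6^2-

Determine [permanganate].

n(S2O3^2-) = 0.02975 × 0.02889 = 8.595 × 10^-4 mol
n(I2) = n(S2O3^2-)/2 = 4.297 × 10^-4 mol
From the 2:5 ratio, n(MnO4^-) in the aliquot = 2/5 × 4.297 × 10^-4 = 1.719 × 10^-4 mol
[MnO4^-] = 1.719 × 10^-4 / 0.02043 = 0.008414 mol/L

0.008414 mol/L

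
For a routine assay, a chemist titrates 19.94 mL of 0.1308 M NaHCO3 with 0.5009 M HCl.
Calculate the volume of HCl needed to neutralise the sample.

NaHCO3 + HCl → NaCl + H2O + CO2
n(NaHCO3) = 0.01994 L × 0.1308 mol/L = 2.608 × 10^-3 mol
n(HCl) = 2.608 × 10^-3 mol (1:1 stoichiometry)
V(HCl) = 2.608 × 10^-3 mol / 0.5009 mol/L = 0.005207 L = 5.207 mL

5.207 mL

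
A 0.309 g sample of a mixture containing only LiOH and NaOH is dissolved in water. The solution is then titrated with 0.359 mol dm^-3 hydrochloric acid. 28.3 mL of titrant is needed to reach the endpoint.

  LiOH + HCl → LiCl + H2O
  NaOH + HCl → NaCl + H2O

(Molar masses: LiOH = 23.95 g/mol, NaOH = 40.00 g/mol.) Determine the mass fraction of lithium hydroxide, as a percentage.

47.0 %

n(HCl) = 0.0283 × 0.359 = 0.0102 mol
Let x = n(LiOH), y = n(NaOH).
Titrant: 1x + 1y = 0.0102;  mass: 23.95x + 40.00y = 0.309
Solving, x = 6.07 × 10^-3 mol, y = 4.09 × 10^-3 mol
mass of LiOH = 6.07 × 10^-3 × 23.95 = 0.145 g
% LiOH = 0.145 / 0.309 × 100 = 47.0 %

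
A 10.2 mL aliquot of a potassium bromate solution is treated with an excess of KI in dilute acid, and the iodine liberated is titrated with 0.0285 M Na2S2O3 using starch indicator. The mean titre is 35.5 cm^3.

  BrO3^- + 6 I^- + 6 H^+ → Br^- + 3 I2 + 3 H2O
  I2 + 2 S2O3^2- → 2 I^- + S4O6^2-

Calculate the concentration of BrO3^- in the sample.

0.0165 M

n(S2O3^2-) = 0.0355 × 0.0285 = 1.01 × 10^-3 mol
n(I2) = n(S2O3^2-)/2 = 5.06 × 10^-4 mol
From the 1:3 ratio, n(BrO3^-) in the aliquot = 1/3 × 5.06 × 10^-4 = 1.69 × 10^-4 mol
[BrO3^-] = 1.69 × 10^-4 / 0.0102 = 0.0165 mol/L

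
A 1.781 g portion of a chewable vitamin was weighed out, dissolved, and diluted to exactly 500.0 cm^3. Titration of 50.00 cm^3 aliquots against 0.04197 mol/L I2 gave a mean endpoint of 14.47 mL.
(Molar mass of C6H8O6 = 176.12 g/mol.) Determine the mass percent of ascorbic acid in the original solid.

C6H8O6 + I2 → C6H6O6 + 2 HI
n(I2) per titration = 0.01447 × 0.04197 = 6.073 × 10^-4 mol
n(C6H8O6) in each aliquot = 6.073 × 10^-4 mol (1:1 ratio)
n(C6H8O6) in the whole flask = 6.073 × 10^-4 × 500.0/50.00 = 6.073 × 10^-3 mol
mass of C6H8O6 = 6.073 × 10^-3 × 176.12 = 1.070 g
% C6H8O6 = 1.070 / 1.781 × 100 = 60.06 %

60.06 %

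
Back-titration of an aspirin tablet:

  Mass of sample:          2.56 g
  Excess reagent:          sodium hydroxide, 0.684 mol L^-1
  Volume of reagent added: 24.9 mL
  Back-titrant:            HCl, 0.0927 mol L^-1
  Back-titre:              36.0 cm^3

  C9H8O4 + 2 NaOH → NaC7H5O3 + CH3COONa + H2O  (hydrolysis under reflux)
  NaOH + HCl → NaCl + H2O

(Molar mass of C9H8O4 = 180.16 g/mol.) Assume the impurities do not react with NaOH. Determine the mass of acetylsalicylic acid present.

1.23 g

n(NaOH) added = 0.0249 × 0.684 = 0.0170 mol
n(HCl) used in back-titration = 0.0360 × 0.0927 = 3.34 × 10^-3 mol
n(NaOH) left over = 3.34 × 10^-3 mol (1:1 ratio)
n(NaOH) consumed by analyte = 0.0170 − 3.34 × 10^-3 = 0.0137 mol
From the 1:2 ratio, n(C9H8O4) = 1/2 × 0.0137 = 6.85 × 10^-3 mol
mass of C9H8O4 = 6.85 × 10^-3 × 180.16 = 1.23 g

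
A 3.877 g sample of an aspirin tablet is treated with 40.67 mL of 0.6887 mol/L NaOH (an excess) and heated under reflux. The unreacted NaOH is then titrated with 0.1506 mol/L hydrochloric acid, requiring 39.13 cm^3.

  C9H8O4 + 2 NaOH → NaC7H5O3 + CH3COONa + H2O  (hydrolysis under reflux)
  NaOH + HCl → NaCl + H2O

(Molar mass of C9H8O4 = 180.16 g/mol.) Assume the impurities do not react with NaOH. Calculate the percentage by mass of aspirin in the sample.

n(NaOH) added = 0.04067 × 0.6887 = 0.02801 mol
n(HCl) used in back-titration = 0.03913 × 0.1506 = 5.893 × 10^-3 mol
n(NaOH) left over = 5.893 × 10^-3 mol (1:1 ratio)
n(NaOH) consumed by analyte = 0.02801 − 5.893 × 10^-3 = 0.02212 mol
From the 1:2 ratio, n(C9H8O4) = 1/2 × 0.02212 = 0.01106 mol
mass of C9H8O4 = 0.01106 × 180.16 = 1.992 g
% C9H8O4 = 1.992 / 3.877 × 100 = 51.39 %

51.39 %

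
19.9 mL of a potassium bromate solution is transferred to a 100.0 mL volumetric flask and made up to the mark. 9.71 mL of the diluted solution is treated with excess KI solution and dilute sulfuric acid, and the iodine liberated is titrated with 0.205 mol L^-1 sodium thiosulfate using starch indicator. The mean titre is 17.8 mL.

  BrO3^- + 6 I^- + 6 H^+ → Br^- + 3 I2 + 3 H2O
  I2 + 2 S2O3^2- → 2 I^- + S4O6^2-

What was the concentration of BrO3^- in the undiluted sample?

0.315 mol/L

n(S2O3^2-) = 0.0178 × 0.205 = 3.65 × 10^-3 mol
n(I2) = n(S2O3^2-)/2 = 1.82 × 10^-3 mol
From the 1:3 ratio, n(BrO3^-) in the aliquot = 1/3 × 1.82 × 10^-3 = 6.08 × 10^-4 mol
[BrO3^-]_dilute = 6.08 × 10^-4 / 0.00971 = 0.0626 mol/L
[BrO3^-]_original = 0.0626 × 100.0/19.9 = 0.315 mol/L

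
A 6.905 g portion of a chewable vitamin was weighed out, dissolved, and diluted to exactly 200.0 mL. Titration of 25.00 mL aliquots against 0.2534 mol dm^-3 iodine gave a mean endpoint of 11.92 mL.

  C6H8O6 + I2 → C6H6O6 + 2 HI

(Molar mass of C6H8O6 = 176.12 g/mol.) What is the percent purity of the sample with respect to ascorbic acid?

61.63 %

n(I2) per titration = 0.01192 × 0.2534 = 3.021 × 10^-3 mol
n(C6H8O6) in each aliquot = 3.021 × 10^-3 mol (1:1 ratio)
n(C6H8O6) in the whole flask = 3.021 × 10^-3 × 200.0/25.00 = 0.02416 mol
mass of C6H8O6 = 0.02416 × 176.12 = 4.256 g
% C6H8O6 = 4.256 / 6.905 × 100 = 61.63 %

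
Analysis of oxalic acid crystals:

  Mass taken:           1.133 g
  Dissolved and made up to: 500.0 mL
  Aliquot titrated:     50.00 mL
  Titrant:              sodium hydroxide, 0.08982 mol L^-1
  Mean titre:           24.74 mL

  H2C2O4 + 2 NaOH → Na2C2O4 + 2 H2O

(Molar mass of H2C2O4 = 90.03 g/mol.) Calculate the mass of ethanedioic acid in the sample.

1.000 g

n(NaOH) per titration = 0.02474 × 0.08982 = 2.222 × 10^-3 mol
From the 1:2 ratio, n(H2C2O4) in each aliquot = 1/2 × 2.222 × 10^-3 = 1.111 × 10^-3 mol
n(H2C2O4) in the whole flask = 1.111 × 10^-3 × 500.0/50.00 = 0.01111 mol
mass of H2C2O4 = 0.01111 × 90.03 = 1.000 g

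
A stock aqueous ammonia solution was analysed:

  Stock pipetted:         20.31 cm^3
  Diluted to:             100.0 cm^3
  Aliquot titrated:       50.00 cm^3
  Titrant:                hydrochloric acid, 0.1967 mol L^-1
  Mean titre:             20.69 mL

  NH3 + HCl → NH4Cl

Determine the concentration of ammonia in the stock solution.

0.4008 mol/L

n(HCl) = 0.02069 × 0.1967 = 4.070 × 10^-3 mol
n(NH3) in the aliquot = 4.070 × 10^-3 mol (1:1 ratio)
[NH3]_dilute = 4.070 × 10^-3 / 0.05000 = 0.08139 mol/L
Dilution factor = 100.0 / 20.31 = 4.924
[NH3]_stock = 0.08139 × 4.924 = 0.4008 mol/L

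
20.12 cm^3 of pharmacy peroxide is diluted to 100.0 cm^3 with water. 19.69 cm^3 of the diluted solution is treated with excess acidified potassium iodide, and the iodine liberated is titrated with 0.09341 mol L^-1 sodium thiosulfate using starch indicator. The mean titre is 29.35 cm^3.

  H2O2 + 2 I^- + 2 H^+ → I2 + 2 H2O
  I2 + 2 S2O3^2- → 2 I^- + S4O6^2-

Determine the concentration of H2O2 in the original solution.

n(S2O3^2-) = 0.02935 × 0.09341 = 2.742 × 10^-3 mol
n(I2) = n(S2O3^2-)/2 = 1.371 × 10^-3 mol
n(H2O2) in the aliquot = 1.371 × 10^-3 mol (1:1 ratio)
[H2O2]_dilute = 1.371 × 10^-3 / 0.01969 = 0.06962 mol/L
[H2O2]_original = 0.06962 × 100.0/20.12 = 0.3460 mol/L

0.3460 mol/L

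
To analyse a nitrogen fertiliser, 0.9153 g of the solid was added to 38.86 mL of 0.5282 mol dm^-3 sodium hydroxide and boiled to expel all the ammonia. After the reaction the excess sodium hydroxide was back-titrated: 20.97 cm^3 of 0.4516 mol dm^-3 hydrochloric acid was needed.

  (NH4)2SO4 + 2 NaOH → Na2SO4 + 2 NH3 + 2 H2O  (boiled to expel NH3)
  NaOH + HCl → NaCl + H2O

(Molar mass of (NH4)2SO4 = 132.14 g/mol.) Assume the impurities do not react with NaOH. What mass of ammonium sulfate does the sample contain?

n(NaOH) added = 0.03886 × 0.5282 = 0.02053 mol
n(HCl) used in back-titration = 0.02097 × 0.4516 = 9.470 × 10^-3 mol
n(NaOH) left over = 9.470 × 10^-3 mol (1:1 ratio)
n(NaOH) consumed by analyte = 0.02053 − 9.470 × 10^-3 = 0.01106 mol
From the 1:2 ratio, n((NH4)2SO4) = 1/2 × 0.01106 = 5.528 × 10^-3 mol
mass of (NH4)2SO4 = 5.528 × 10^-3 × 132.14 = 0.7305 g

0.7305 g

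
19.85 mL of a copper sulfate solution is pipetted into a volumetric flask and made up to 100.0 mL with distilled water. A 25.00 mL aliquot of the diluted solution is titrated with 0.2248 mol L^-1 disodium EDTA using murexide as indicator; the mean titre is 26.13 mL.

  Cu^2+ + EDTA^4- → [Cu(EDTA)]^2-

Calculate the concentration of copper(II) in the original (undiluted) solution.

1.184 mol/L

n(EDTA) = 0.02613 × 0.2248 = 5.874 × 10^-3 mol
n(Cu2+) in the aliquot = 5.874 × 10^-3 mol (1:1 ratio)
[Cu2+]_dilute = 5.874 × 10^-3 / 0.02500 = 0.2350 mol/L
Dilution factor = 100.0 / 19.85 = 5.038
[Cu2+]_stock = 0.2350 × 5.038 = 1.184 mol/L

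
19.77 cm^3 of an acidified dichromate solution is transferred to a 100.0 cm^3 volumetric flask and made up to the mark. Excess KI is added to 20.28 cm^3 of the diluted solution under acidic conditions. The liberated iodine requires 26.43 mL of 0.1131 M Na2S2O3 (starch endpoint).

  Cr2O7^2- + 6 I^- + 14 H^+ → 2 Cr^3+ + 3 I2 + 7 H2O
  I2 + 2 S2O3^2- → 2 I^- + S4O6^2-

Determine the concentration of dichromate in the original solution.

0.1243 M

n(S2O3^2-) = 0.02643 × 0.1131 = 2.989 × 10^-3 mol
n(I2) = n(S2O3^2-)/2 = 1.495 × 10^-3 mol
From the 1:3 ratio, n(Cr2O7^2-) in the aliquot = 1/3 × 1.495 × 10^-3 = 4.982 × 10^-4 mol
[Cr2O7^2-]_dilute = 4.982 × 10^-4 / 0.02028 = 0.02457 mol/L
[Cr2O7^2-]_original = 0.02457 × 100.0/19.77 = 0.1243 mol/L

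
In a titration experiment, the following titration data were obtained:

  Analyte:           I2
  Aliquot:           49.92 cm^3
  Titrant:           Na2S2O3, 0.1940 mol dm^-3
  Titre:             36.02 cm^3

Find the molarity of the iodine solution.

0.06999 mol/L

I2 + 2 S2O3^2- → 2 I^- + S4O6^2-
n(Na2S2O3) = 0.03602 L × 0.1940 mol/L = 6.988 × 10^-3 mol
From the 1:2 mole ratio, n(I2) = 1/2 × 6.988 × 10^-3 = 3.494 × 10^-3 mol
[I2] = 3.494 × 10^-3 mol / 0.04992 L = 0.06999 mol/L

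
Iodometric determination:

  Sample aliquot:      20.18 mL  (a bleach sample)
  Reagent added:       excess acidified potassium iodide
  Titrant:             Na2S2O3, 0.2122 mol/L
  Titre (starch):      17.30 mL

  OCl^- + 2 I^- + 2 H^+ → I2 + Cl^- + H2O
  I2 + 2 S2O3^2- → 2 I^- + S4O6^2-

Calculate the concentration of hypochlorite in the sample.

0.09096 mol/L

n(S2O3^2-) = 0.01730 × 0.2122 = 3.671 × 10^-3 mol
n(I2) = n(S2O3^2-)/2 = 1.836 × 10^-3 mol
n(OCl^-) in the aliquot = 1.836 × 10^-3 mol (1:1 ratio)
[OCl^-] = 1.836 × 10^-3 / 0.02018 = 0.09096 mol/L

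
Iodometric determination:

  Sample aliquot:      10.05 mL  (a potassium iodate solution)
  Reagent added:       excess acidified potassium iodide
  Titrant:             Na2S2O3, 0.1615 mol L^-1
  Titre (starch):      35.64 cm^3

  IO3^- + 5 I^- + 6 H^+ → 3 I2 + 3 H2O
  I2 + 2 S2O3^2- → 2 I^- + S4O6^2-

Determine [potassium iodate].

0.09545 mol/L

n(S2O3^2-) = 0.03564 × 0.1615 = 5.756 × 10^-3 mol
n(I2) = n(S2O3^2-)/2 = 2.878 × 10^-3 mol
From the 1:3 ratio, n(IO3^-) in the aliquot = 1/3 × 2.878 × 10^-3 = 9.593 × 10^-4 mol
[IO3^-] = 9.593 × 10^-4 / 0.01005 = 0.09545 mol/L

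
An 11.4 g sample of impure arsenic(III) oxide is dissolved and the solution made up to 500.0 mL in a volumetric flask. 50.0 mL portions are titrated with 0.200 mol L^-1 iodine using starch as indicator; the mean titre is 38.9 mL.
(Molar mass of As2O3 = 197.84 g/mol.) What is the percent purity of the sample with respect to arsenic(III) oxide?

As2O3 + 2 I2 + 2 H2O → As2O5 + 4 HI
n(I2) per titration = 0.0389 × 0.200 = 7.78 × 10^-3 mol
From the 1:2 ratio, n(As2O3) in each aliquot = 1/2 × 7.78 × 10^-3 = 3.89 × 10^-3 mol
n(As2O3) in the whole flask = 3.89 × 10^-3 × 500.0/50.0 = 0.0389 mol
mass of As2O3 = 0.0389 × 197.84 = 7.70 g
% As2O3 = 7.70 / 11.4 × 100 = 67.5 %

67.5 %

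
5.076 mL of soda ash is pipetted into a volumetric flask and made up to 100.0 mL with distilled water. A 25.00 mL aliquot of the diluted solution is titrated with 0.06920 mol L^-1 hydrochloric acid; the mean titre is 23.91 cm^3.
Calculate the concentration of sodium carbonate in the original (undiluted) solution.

Na2CO3 + 2 HCl → 2 NaCl + H2O + CO2
n(HCl) = 0.02391 × 0.06920 = 1.655 × 10^-3 mol
From the 1:2 ratio, n(Na2CO3) in the aliquot = 1/2 × 1.655 × 10^-3 = 8.273 × 10^-4 mol
[Na2CO3]_dilute = 8.273 × 10^-4 / 0.02500 = 0.03309 mol/L
Dilution factor = 100.0 / 5.076 = 19.70
[Na2CO3]_stock = 0.03309 × 19.70 = 0.6519 mol/L

0.6519 mol/L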